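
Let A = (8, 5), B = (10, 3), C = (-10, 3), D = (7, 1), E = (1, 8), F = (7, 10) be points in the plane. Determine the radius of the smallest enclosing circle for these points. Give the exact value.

10

The minimum enclosing circle of a finite set is fixed by two of the points (as a diameter) or three (as a circumcircle).
The farthest pair is B–C with squared distance 400. The circle on this segment as diameter has centre (0, 3) and r² = 400/4 = 100.
Check A: distance² to centre = 68 ≤ 100, so it lies inside.
All remaining points lie in this disk, and no smaller disk contains both endpoints, so this is the minimum enclosing circle.
r = √100 = 10.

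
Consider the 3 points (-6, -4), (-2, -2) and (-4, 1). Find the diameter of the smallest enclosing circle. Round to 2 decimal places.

5.43

Call the three points A, B, C in the order given.
Side lengths²: AB² = 20, AC² = 29, BC² = 13.
Since AC² = 29 < 20 + 13 = 33, the triangle is acute, so the smallest enclosing circle is the circumcircle.
Circumcentre = (-4.6875, -1.625), r² = 7.36328125.
Diameter = 2r = 2√(7.36328125) ≈ 5.43.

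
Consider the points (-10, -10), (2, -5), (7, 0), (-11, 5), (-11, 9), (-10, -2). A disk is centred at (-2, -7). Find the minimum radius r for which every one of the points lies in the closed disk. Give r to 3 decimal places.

The required radius is the distance from (-2, -7) to the farthest point.
Squared distances: 73, 20, 130, 225, 337, 89.
Maximum is 337, attained at (-11, 9).
r = √337 ≈ 18.358.

18.358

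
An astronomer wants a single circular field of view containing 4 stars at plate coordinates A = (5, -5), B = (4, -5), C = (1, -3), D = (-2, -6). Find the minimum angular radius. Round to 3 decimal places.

A smallest enclosing disk is always determined by at most three of the input points on its boundary.
The farthest pair is A–D with squared distance 50. The circle on this segment as diameter has centre (1.5, -5.5) and r² = 50/4 = 12.5.
Check B: distance² to centre = 6.5 ≤ 12.5, so it lies inside.
All remaining points lie in this disk, and no smaller disk contains both endpoints, so this is the minimum enclosing circle.
r = √(12.5) ≈ 3.536.

3.536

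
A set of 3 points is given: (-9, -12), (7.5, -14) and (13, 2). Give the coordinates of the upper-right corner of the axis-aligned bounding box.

x-range [-9, 13], y-range [-14, 2].
The upper-right corner is (13, 2).

(13, 2)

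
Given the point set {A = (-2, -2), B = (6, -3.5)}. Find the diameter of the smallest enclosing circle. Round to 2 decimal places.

The smallest circle enclosing two points has them as diameter endpoints.
Centre = midpoint = (2, -2.75); r² = |AB|²/4 = 66.25/4 = 16.5625.
Diameter = 2r = 2√(16.5625) ≈ 8.14.

8.14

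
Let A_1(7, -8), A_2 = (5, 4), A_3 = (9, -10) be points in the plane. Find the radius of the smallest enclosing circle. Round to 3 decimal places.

Side lengths²: A_1A_2² = 148, A_1A_3² = 8, A_2A_3² = 212.
Since A_2A_3² = 212 ≥ 148 + 8 = 156, the angle opposite A_2A_3 is not acute, so the smallest enclosing circle has A_2A_3 as diameter.
Centre = midpoint of A_2A_3 = (7, -3), r² = 212/4 = 53.
r = √53 ≈ 7.280.

7.280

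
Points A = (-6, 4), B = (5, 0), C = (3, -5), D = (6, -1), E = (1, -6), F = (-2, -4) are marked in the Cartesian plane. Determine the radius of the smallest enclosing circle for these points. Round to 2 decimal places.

6.60

The minimum enclosing circle of a finite set is fixed by two of the points (as a diameter) or three (as a circumcircle).
The minimum enclosing circle is determined by three boundary points: A, D, E.
Their circumcentre is (-15/34, 15/34) with r² = 25181/578.
The farthest remaining point C is at distance² 23957/578 ≤ 25181/578.
r = √(25181/578) ≈ 6.60.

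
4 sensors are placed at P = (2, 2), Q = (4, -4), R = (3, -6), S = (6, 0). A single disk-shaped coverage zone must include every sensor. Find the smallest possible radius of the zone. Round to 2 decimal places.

The farthest pair is P–R with squared distance 65. The circle on this segment as diameter has centre (2.5, -2) and r² = 65/4 = 16.25.
Check Q: distance² to centre = 6.25 ≤ 16.25, so it lies inside.
All remaining points lie in this disk, and no smaller disk contains both endpoints, so this is the minimum enclosing circle.
r = √(16.25) ≈ 4.03.

4.03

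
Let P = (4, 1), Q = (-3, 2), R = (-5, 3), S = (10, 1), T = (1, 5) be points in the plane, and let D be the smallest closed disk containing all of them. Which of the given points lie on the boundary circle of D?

R, S

A smallest enclosing disk is always determined by at most three of the input points on its boundary.
The farthest pair is R–S with squared distance 229. The circle on this segment as diameter has centre (2.5, 2) and r² = 229/4 = 57.25.
Check P: distance² to centre = 3.25 ≤ 57.25, so it lies inside.
All remaining points lie in this disk, and no smaller disk contains both endpoints, so this is the minimum enclosing circle.
The points at distance exactly r from the centre are R, S — 2 points.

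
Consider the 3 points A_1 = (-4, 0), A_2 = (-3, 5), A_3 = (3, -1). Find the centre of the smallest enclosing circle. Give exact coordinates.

(-1/6, 11/6)

Side lengths²: A_1A_2² = 26, A_1A_3² = 50, A_2A_3² = 72.
Since A_2A_3² = 72 < 50 + 26 = 76, the triangle is acute, so the smallest enclosing circle is the circumcircle.
Circumcentre = (-1/6, 11/6), r² = 325/18.
Centre = (-1/6, 11/6).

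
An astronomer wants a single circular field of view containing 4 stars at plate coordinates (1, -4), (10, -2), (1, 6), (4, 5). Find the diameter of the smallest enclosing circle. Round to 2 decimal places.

12.34

The minimum enclosing circle is determined by three boundary points: (1, -4), (10, -2), (1, 6).
Their circumcentre is (83/18, 1) with r² = 12325/324.
The farthest remaining point (4, 5) is at distance² 5305/324 ≤ 12325/324.
Diameter = 2r = 2√(12325/324) ≈ 12.34.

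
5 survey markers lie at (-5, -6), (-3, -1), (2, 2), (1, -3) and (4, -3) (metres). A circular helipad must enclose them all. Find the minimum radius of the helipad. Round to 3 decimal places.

5.324

The minimum enclosing circle is determined by three boundary points: (-5, -6), (2, 2), (4, -3).
Their circumcentre is (-43/34, -75/34) with r² = 16385/578.
The farthest remaining point (1, -3) is at distance² 3329/578 ≤ 16385/578.
r = √(16385/578) ≈ 5.324.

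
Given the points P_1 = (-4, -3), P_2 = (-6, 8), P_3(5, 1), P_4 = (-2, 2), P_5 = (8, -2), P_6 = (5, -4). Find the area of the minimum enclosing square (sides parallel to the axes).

196

The bounding box has width 14 and height 12.
An axis-aligned square enclosing the set must have side ≥ max(width, height).
So the minimum side is max(14, 12) = 14.
Area = 14² = 196.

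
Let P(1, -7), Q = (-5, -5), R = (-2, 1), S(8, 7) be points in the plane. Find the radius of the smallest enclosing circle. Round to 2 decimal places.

The farthest pair is Q–S with squared distance 313. The circle on this segment as diameter has centre (1.5, 1) and r² = 313/4 = 78.25.
Check P: distance² to centre = 64.25 ≤ 78.25, so it lies inside.
All remaining points lie in this disk, and no smaller disk contains both endpoints, so this is the minimum enclosing circle.
r = √(78.25) ≈ 8.85.

8.85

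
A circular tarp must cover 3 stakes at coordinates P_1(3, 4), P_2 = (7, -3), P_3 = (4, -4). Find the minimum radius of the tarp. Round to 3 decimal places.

4.111

Side lengths²: P_1P_2² = 65, P_1P_3² = 65, P_2P_3² = 10.
Since P_1P_3² = 65 < 65 + 10 = 75, the triangle is acute, so the smallest enclosing circle is the circumcircle.
Circumcentre = (4.3, 0.1), r² = 16.9.
r = √(16.9) ≈ 4.111.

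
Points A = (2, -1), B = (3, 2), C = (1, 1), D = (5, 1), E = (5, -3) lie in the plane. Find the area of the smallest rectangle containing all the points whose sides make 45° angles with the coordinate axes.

20

In coordinates u = x + y, v = x − y the rectangle is axis-aligned; the map (x,y)→(u,v) scales areas by 2.
u-values: 1, 5, 2, 6, 2; range = 6 − 1 = 5.
v-values: 3, 1, 0, 4, 8; range = 8 − 0 = 8.
Area = (5 × 8) / 2 = 20.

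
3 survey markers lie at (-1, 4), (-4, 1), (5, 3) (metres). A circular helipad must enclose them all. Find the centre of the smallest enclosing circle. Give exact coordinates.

Call the three points A, B, C in the order given.
Side lengths²: AB² = 18, AC² = 37, BC² = 85.
Since BC² = 85 ≥ 37 + 18 = 55, the angle opposite BC is not acute, so the smallest enclosing circle has BC as diameter.
Centre = midpoint of BC = (0.5, 2), r² = 85/4 = 21.25.
Centre = (0.5, 2).

(0.5, 2)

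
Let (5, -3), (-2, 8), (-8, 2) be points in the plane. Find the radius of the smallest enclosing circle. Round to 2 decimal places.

7.13

Call the three points A, B, C in the order given.
Side lengths²: AB² = 170, AC² = 194, BC² = 72.
Since AC² = 194 < 170 + 72 = 242, the triangle is acute, so the smallest enclosing circle is the circumcircle.
Circumcentre = (-17/18, 17/18), r² = 8245/162.
r = √(8245/162) ≈ 7.13.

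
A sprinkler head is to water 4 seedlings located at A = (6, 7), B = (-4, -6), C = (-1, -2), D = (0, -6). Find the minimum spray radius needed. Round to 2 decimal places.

8.20

A smallest enclosing disk is always determined by at most three of the input points on its boundary.
The farthest pair is A–B with squared distance 269. The circle on this segment as diameter has centre (1, 0.5) and r² = 269/4 = 67.25.
Check C: distance² to centre = 10.25 ≤ 67.25, so it lies inside.
All remaining points lie in this disk, and no smaller disk contains both endpoints, so this is the minimum enclosing circle.
r = √(67.25) ≈ 8.20.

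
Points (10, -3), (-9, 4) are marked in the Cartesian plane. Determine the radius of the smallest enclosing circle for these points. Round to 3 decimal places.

The smallest circle enclosing two points has them as diameter endpoints.
Centre = midpoint = (0.5, 0.5); r² = |(10, -3)−(-9, 4)|²/4 = 410/4 = 102.5.
r = √(102.5) ≈ 10.124.

10.124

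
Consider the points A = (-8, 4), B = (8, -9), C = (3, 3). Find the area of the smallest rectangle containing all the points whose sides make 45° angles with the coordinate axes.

145

In coordinates u = x + y, v = x − y the rectangle is axis-aligned; the map (x,y)→(u,v) scales areas by 2.
u-values: -4, -1, 6; range = 6 − (-4) = 10.
v-values: -12, 17, 0; range = 17 − (-12) = 29.
Area = (10 × 29) / 2 = 145.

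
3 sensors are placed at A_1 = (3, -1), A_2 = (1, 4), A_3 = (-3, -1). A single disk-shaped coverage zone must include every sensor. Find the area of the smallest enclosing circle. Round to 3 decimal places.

37.354

Side lengths²: A_1A_2² = 29, A_1A_3² = 36, A_2A_3² = 41.
Since A_2A_3² = 41 < 36 + 29 = 65, the triangle is acute, so the smallest enclosing circle is the circumcircle.
Circumcentre = (0, 0.7), r² = 11.89.
Area = π·r² = π·11.89 ≈ 37.354.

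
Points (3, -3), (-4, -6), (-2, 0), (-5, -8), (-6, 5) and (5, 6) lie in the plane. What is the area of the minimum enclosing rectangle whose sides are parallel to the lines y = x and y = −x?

In coordinates u = x + y, v = x − y the rectangle is axis-aligned; the map (x,y)→(u,v) scales areas by 2.
u-values: 0, -10, -2, -13, -1, 11; range = 11 − (-13) = 24.
v-values: 6, 2, -2, 3, -11, -1; range = 6 − (-11) = 17.
Area = (24 × 17) / 2 = 204.

204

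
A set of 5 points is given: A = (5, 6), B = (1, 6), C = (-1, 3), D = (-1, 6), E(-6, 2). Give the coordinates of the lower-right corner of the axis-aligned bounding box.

(5, 2)

x-range [-6, 5], y-range [2, 6].
The lower-right corner is (5, 2).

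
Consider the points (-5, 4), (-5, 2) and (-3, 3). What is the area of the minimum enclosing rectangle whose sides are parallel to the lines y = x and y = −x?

In coordinates u = x + y, v = x − y the rectangle is axis-aligned; the map (x,y)→(u,v) scales areas by 2.
u-values: -1, -3, 0; range = 0 − (-3) = 3.
v-values: -9, -7, -6; range = -6 − (-9) = 3.
Area = (3 × 3) / 2 = 4.5.

4.5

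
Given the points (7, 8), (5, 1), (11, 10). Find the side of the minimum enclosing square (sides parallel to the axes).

The bounding box has width 6 and height 9.
An axis-aligned square enclosing the set must have side ≥ max(width, height).
So the minimum side is max(6, 9) = 9.

9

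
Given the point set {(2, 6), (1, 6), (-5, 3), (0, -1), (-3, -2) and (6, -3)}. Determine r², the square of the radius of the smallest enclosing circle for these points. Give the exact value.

The minimum enclosing circle of a finite set is fixed by two of the points (as a diameter) or three (as a circumcircle).
The farthest pair is (-5, 3)–(6, -3) with squared distance 157. The circle on this segment as diameter has centre (0.5, 0) and r² = 157/4 = 39.25.
Check (2, 6): distance² to centre = 38.25 ≤ 39.25, so it lies inside.
All remaining points lie in this disk, and no smaller disk contains both endpoints, so this is the minimum enclosing circle.

39.25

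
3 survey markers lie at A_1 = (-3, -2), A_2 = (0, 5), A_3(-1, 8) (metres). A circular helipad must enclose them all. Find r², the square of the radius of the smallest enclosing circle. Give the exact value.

26

Side lengths²: A_1A_2² = 58, A_1A_3² = 104, A_2A_3² = 10.
Since A_1A_3² = 104 ≥ 58 + 10 = 68, the angle opposite A_1A_3 is not acute, so the smallest enclosing circle has A_1A_3 as diameter.
Centre = midpoint of A_1A_3 = (-2, 3), r² = 104/4 = 26.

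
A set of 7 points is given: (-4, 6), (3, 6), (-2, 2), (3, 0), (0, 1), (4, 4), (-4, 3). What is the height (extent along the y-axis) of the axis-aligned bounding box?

max y = 6, min y = 0, so height = 6.

6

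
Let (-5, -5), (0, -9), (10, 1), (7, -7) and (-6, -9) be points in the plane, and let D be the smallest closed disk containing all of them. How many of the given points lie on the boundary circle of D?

The farthest pair is (10, 1)–(-6, -9) with squared distance 356. The circle on this segment as diameter has centre (2, -4) and r² = 356/4 = 89.
Check (-5, -5): distance² to centre = 50 ≤ 89, so it lies inside.
All remaining points lie in this disk, and no smaller disk contains both endpoints, so this is the minimum enclosing circle.
The points at distance exactly r from the centre are (10, 1), (-6, -9) — 2 points.

2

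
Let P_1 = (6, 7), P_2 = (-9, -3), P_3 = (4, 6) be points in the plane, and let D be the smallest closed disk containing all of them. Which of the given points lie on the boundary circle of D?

P_1, P_2

Side lengths²: P_1P_2² = 325, P_1P_3² = 5, P_2P_3² = 250.
Since P_1P_2² = 325 ≥ 250 + 5 = 255, the angle opposite P_1P_2 is not acute, so the smallest enclosing circle has P_1P_2 as diameter.
Centre = midpoint of P_1P_2 = (-1.5, 2), r² = 325/4 = 81.25.
The points at distance exactly r from the centre are P_1, P_2 — 2 points.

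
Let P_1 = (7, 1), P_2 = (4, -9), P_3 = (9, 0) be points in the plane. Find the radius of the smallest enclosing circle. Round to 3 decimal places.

5.225

Side lengths²: P_1P_2² = 109, P_1P_3² = 5, P_2P_3² = 106.
Since P_1P_2² = 109 < 106 + 5 = 111, the triangle is acute, so the smallest enclosing circle is the circumcircle.
Circumcentre = (263/46, -187/46), r² = 28885/1058.
r = √(28885/1058) ≈ 5.225.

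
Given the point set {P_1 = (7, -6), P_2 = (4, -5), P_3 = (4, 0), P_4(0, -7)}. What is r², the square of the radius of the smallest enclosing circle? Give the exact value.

The minimum enclosing circle of a finite set is fixed by two of the points (as a diameter) or three (as a circumcircle).
The minimum enclosing circle is determined by three boundary points: P_1, P_3, P_4.
Their circumcentre is (19/6, -25/6) with r² = 325/18.
The farthest remaining point P_2 is at distance² 25/18 ≤ 325/18.

325/18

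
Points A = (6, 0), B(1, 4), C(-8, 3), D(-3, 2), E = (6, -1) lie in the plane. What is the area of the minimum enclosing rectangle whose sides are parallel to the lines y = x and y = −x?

99

In coordinates u = x + y, v = x − y the rectangle is axis-aligned; the map (x,y)→(u,v) scales areas by 2.
u-values: 6, 5, -5, -1, 5; range = 6 − (-5) = 11.
v-values: 6, -3, -11, -5, 7; range = 7 − (-11) = 18.
Area = (11 × 18) / 2 = 99.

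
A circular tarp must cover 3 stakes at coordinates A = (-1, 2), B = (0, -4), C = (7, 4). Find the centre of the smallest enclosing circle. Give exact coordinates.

Side lengths²: AB² = 37, AC² = 68, BC² = 113.
Since BC² = 113 ≥ 68 + 37 = 105, the angle opposite BC is not acute, so the smallest enclosing circle has BC as diameter.
Centre = midpoint of BC = (3.5, 0), r² = 113/4 = 28.25.
Centre = (3.5, 0).

(3.5, 0)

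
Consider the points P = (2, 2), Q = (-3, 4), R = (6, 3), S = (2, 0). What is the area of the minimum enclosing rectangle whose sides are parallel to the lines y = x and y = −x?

In coordinates u = x + y, v = x − y the rectangle is axis-aligned; the map (x,y)→(u,v) scales areas by 2.
u-values: 4, 1, 9, 2; range = 9 − 1 = 8.
v-values: 0, -7, 3, 2; range = 3 − (-7) = 10.
Area = (8 × 10) / 2 = 40.

40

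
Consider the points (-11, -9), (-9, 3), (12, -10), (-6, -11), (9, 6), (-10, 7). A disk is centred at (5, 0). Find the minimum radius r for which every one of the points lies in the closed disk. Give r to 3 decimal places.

18.358

The required radius is the distance from (5, 0) to the farthest point.
Squared distances: 337, 205, 149, 242, 52, 274.
Maximum is 337, attained at (-11, -9).
r = √337 ≈ 18.358.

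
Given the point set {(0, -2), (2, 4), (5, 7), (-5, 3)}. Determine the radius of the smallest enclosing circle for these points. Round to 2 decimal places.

5.60

The minimum enclosing circle of a finite set is fixed by two of the points (as a diameter) or three (as a circumcircle).
The minimum enclosing circle is determined by three boundary points: (0, -2), (5, 7), (-5, 3).
Their circumcentre is (4/7, 25/7) with r² = 1537/49.
The farthest remaining point (2, 4) is at distance² 109/49 ≤ 1537/49.
r = √(1537/49) ≈ 5.60.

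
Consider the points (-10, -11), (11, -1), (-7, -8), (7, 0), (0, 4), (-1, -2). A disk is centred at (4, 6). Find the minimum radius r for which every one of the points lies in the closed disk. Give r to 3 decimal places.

22.023

The required radius is the distance from (4, 6) to the farthest point.
Squared distances: 485, 98, 317, 45, 20, 89.
Maximum is 485, attained at (-10, -11).
r = √485 ≈ 22.023.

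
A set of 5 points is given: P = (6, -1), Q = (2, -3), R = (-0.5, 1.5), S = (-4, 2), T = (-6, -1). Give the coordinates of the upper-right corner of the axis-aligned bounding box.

x-range [-6, 6], y-range [-3, 2].
The upper-right corner is (6, 2).

(6, 2)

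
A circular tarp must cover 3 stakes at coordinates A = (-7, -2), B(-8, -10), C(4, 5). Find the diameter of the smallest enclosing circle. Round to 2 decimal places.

19.21

Side lengths²: AB² = 65, AC² = 170, BC² = 369.
Since BC² = 369 ≥ 170 + 65 = 235, the angle opposite BC is not acute, so the smallest enclosing circle has BC as diameter.
Centre = midpoint of BC = (-2, -2.5), r² = 369/4 = 92.25.
Diameter = 2r = 2√(92.25) ≈ 19.21.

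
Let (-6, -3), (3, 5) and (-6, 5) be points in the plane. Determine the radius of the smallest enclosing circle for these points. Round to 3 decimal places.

6.021

Call the three points A, B, C in the order given.
Side lengths²: AB² = 145, AC² = 64, BC² = 81.
Since AB² = 145 ≥ 81 + 64 = 145, the angle opposite AB is not acute, so the smallest enclosing circle has AB as diameter.
Centre = midpoint of AB = (-1.5, 1), r² = 145/4 = 36.25.
r = √(36.25) ≈ 6.021.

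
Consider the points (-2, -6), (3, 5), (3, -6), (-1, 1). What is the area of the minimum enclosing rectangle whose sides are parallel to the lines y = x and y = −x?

In coordinates u = x + y, v = x − y the rectangle is axis-aligned; the map (x,y)→(u,v) scales areas by 2.
u-values: -8, 8, -3, 0; range = 8 − (-8) = 16.
v-values: 4, -2, 9, -2; range = 9 − (-2) = 11.
Area = (16 × 11) / 2 = 88.

88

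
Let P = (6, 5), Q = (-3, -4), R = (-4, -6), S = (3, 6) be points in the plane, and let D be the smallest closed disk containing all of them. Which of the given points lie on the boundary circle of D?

The farthest pair is P–R with squared distance 221. The circle on this segment as diameter has centre (1, -0.5) and r² = 221/4 = 55.25.
Check Q: distance² to centre = 28.25 ≤ 55.25, so it lies inside.
All remaining points lie in this disk, and no smaller disk contains both endpoints, so this is the minimum enclosing circle.
The points at distance exactly r from the centre are P, R — 2 points.

P, R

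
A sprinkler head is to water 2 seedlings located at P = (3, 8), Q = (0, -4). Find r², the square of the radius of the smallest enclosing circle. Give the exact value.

The smallest circle enclosing two points has them as diameter endpoints.
Centre = midpoint = (1.5, 2); r² = |PQ|²/4 = 153/4 = 38.25.

38.25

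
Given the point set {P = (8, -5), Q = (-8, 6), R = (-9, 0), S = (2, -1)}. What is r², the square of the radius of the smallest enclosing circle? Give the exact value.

94.25

The minimum enclosing circle of a finite set is fixed by two of the points (as a diameter) or three (as a circumcircle).
The farthest pair is P–Q with squared distance 377. The circle on this segment as diameter has centre (0, 0.5) and r² = 377/4 = 94.25.
Check R: distance² to centre = 81.25 ≤ 94.25, so it lies inside.
All remaining points lie in this disk, and no smaller disk contains both endpoints, so this is the minimum enclosing circle.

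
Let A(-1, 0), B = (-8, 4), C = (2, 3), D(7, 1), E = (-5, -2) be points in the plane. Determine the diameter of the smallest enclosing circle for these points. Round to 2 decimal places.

By Welzl's lemma the MEC is supported by two points (diametrically opposite) or three points (on a circumcircle).
The farthest pair is B–D with squared distance 234. The circle on this segment as diameter has centre (-0.5, 2.5) and r² = 234/4 = 58.5.
Check A: distance² to centre = 6.5 ≤ 58.5, so it lies inside.
All remaining points lie in this disk, and no smaller disk contains both endpoints, so this is the minimum enclosing circle.
Diameter = 2r = 2√(58.5) ≈ 15.30.

15.30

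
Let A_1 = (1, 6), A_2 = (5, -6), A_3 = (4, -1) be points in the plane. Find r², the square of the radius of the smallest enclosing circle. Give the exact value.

Side lengths²: A_1A_2² = 160, A_1A_3² = 58, A_2A_3² = 26.
Since A_1A_2² = 160 ≥ 58 + 26 = 84, the angle opposite A_1A_2 is not acute, so the smallest enclosing circle has A_1A_2 as diameter.
Centre = midpoint of A_1A_2 = (3, 0), r² = 160/4 = 40.

40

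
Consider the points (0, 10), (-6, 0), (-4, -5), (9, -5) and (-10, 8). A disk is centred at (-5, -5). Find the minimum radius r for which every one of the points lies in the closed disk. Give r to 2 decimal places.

15.81

The required radius is the distance from (-5, -5) to the farthest point.
Squared distances: 250, 26, 1, 196, 194.
Maximum is 250, attained at (0, 10).
r = √250 ≈ 15.81.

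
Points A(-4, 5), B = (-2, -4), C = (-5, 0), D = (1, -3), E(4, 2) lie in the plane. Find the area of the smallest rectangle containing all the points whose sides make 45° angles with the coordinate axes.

In coordinates u = x + y, v = x − y the rectangle is axis-aligned; the map (x,y)→(u,v) scales areas by 2.
u-values: 1, -6, -5, -2, 6; range = 6 − (-6) = 12.
v-values: -9, 2, -5, 4, 2; range = 4 − (-9) = 13.
Area = (12 × 13) / 2 = 78.

78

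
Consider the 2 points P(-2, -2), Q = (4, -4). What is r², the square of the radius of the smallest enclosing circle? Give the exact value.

The smallest circle enclosing two points has them as diameter endpoints.
Centre = midpoint = (1, -3); r² = |PQ|²/4 = 40/4 = 10.

10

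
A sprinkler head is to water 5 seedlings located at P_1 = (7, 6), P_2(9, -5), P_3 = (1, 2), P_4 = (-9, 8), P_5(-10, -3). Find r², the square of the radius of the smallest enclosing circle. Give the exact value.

The farthest pair is P_2–P_4 with squared distance 493. The circle on this segment as diameter has centre (0, 1.5) and r² = 493/4 = 123.25.
Check P_1: distance² to centre = 69.25 ≤ 123.25, so it lies inside.
All remaining points lie in this disk, and no smaller disk contains both endpoints, so this is the minimum enclosing circle.

123.25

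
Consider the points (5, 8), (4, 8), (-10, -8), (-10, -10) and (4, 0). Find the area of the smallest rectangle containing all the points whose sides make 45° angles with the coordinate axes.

In coordinates u = x + y, v = x − y the rectangle is axis-aligned; the map (x,y)→(u,v) scales areas by 2.
u-values: 13, 12, -18, -20, 4; range = 13 − (-20) = 33.
v-values: -3, -4, -2, 0, 4; range = 4 − (-4) = 8.
Area = (33 × 8) / 2 = 132.

132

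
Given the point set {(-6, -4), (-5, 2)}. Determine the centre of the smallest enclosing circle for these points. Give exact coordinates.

(-5.5, -1)

The smallest circle enclosing two points has them as diameter endpoints.
Centre = midpoint = (-5.5, -1); r² = |(-6, -4)−(-5, 2)|²/4 = 37/4 = 9.25.
Centre = (-5.5, -1).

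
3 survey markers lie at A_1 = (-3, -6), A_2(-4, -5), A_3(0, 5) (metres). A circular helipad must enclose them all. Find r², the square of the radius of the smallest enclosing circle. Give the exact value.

Side lengths²: A_1A_2² = 2, A_1A_3² = 130, A_2A_3² = 116.
Since A_1A_3² = 130 ≥ 116 + 2 = 118, the angle opposite A_1A_3 is not acute, so the smallest enclosing circle has A_1A_3 as diameter.
Centre = midpoint of A_1A_3 = (-1.5, -0.5), r² = 130/4 = 32.5.

32.5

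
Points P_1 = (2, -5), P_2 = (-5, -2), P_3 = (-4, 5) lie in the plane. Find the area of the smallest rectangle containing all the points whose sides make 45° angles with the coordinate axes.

64

In coordinates u = x + y, v = x − y the rectangle is axis-aligned; the map (x,y)→(u,v) scales areas by 2.
u-values: -3, -7, 1; range = 1 − (-7) = 8.
v-values: 7, -3, -9; range = 7 − (-9) = 16.
Area = (8 × 16) / 2 = 64.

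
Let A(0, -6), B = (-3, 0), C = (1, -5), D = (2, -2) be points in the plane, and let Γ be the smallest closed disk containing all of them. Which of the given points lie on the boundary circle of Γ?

A, B, D

The minimum enclosing circle of a finite set is fixed by two of the points (as a diameter) or three (as a circumcircle).
The minimum enclosing circle is determined by three boundary points: A, B, D.
Their circumcentre is (-1.25, -2.875) with r² = 11.328125.
The farthest remaining point C is at distance² 9.578125 ≤ 11.328125.
The points at distance exactly r from the centre are A, B, D — 3 points.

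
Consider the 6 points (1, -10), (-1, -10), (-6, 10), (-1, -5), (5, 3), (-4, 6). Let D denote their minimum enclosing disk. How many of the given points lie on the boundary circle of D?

2

By Welzl's lemma the MEC is supported by two points (diametrically opposite) or three points (on a circumcircle).
The farthest pair is (1, -10)–(-6, 10) with squared distance 449. The circle on this segment as diameter has centre (-2.5, 0) and r² = 449/4 = 112.25.
Check (-1, -10): distance² to centre = 102.25 ≤ 112.25, so it lies inside.
All remaining points lie in this disk, and no smaller disk contains both endpoints, so this is the minimum enclosing circle.
The points at distance exactly r from the centre are (1, -10), (-6, 10) — 2 points.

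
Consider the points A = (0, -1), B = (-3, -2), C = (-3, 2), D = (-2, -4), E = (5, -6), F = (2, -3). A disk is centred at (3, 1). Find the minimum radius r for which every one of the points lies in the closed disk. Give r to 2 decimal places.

7.28

The required radius is the distance from (3, 1) to the farthest point.
Squared distances: 13, 45, 37, 50, 53, 17.
Maximum is 53, attained at E.
r = √53 ≈ 7.28.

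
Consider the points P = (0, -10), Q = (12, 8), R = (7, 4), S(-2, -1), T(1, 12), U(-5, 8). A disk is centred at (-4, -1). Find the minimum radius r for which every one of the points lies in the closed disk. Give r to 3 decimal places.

18.358

The required radius is the distance from (-4, -1) to the farthest point.
Squared distances: 97, 337, 146, 4, 194, 82.
Maximum is 337, attained at Q.
r = √337 ≈ 18.358.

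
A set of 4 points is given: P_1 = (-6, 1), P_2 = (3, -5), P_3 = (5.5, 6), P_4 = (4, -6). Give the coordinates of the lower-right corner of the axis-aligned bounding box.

x-range [-6, 5.5], y-range [-6, 6].
The lower-right corner is (5.5, -6).

(5.5, -6)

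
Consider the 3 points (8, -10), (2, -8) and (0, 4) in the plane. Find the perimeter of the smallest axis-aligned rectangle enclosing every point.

Width = max x − min x = 8 − 0 = 8.
Height = max y − min y = 4 − (-10) = 14.
Perimeter = 2(8 + 14) = 44.

44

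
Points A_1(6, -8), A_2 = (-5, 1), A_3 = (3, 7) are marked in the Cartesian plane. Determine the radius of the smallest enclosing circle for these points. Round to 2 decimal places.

Side lengths²: A_1A_2² = 202, A_1A_3² = 234, A_2A_3² = 100.
Since A_1A_3² = 234 < 202 + 100 = 302, the triangle is acute, so the smallest enclosing circle is the circumcircle.
Circumcentre = (61/23, -20/23), r² = 32825/529.
r = √(32825/529) ≈ 7.88.

7.88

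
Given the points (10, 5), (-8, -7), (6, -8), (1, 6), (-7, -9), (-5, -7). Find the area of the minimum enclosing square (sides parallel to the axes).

The bounding box has width 18 and height 15.
An axis-aligned square enclosing the set must have side ≥ max(width, height).
So the minimum side is max(18, 15) = 18.
Area = 18² = 324.

324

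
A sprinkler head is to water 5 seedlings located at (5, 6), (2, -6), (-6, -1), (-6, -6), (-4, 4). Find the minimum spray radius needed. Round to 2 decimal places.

A smallest enclosing disk is always determined by at most three of the input points on its boundary.
The farthest pair is (5, 6)–(-6, -6) with squared distance 265. The circle on this segment as diameter has centre (-0.5, 0) and r² = 265/4 = 66.25.
Check (2, -6): distance² to centre = 42.25 ≤ 66.25, so it lies inside.
All remaining points lie in this disk, and no smaller disk contains both endpoints, so this is the minimum enclosing circle.
r = √(66.25) ≈ 8.14.

8.14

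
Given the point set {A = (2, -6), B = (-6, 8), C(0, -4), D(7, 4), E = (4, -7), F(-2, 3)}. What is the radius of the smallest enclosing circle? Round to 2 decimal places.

9.01

A smallest enclosing disk is always determined by at most three of the input points on its boundary.
The farthest pair is B–E with squared distance 325. The circle on this segment as diameter has centre (-1, 0.5) and r² = 325/4 = 81.25.
Check A: distance² to centre = 51.25 ≤ 81.25, so it lies inside.
All remaining points lie in this disk, and no smaller disk contains both endpoints, so this is the minimum enclosing circle.
r = √(81.25) ≈ 9.01.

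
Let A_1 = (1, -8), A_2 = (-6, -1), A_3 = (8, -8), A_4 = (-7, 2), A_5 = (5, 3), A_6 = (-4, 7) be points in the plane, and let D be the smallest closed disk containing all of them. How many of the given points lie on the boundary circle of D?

By Welzl's lemma the MEC is supported by two points (diametrically opposite) or three points (on a circumcircle).
The farthest pair is A_3–A_6 with squared distance 369. The circle on this segment as diameter has centre (2, -0.5) and r² = 369/4 = 92.25.
Check A_1: distance² to centre = 57.25 ≤ 92.25, so it lies inside.
All remaining points lie in this disk, and no smaller disk contains both endpoints, so this is the minimum enclosing circle.
The points at distance exactly r from the centre are A_3, A_6 — 2 points.

2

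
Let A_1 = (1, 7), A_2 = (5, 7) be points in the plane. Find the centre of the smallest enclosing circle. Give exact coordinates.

The smallest circle enclosing two points has them as diameter endpoints.
Centre = midpoint = (3, 7); r² = |A_1A_2|²/4 = 16/4 = 4.
Centre = (3, 7).

(3, 7)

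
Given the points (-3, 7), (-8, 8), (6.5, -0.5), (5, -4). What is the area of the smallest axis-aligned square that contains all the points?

210.25

The bounding box has width 14.5 and height 12.
An axis-aligned square enclosing the set must have side ≥ max(width, height).
So the minimum side is max(14.5, 12) = 14.5.
Area = 14.5² = 210.25.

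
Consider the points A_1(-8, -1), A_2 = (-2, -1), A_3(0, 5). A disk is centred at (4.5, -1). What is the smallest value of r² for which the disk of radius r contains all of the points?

156.25

The required radius is the distance from (4.5, -1) to the farthest point.
Squared distances: 156.25, 42.25, 56.25.
Maximum is 156.25, attained at A_1.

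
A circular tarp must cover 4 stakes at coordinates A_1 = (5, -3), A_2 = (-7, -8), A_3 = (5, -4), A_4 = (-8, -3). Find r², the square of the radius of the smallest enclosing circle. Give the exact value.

43.94

The minimum enclosing circle of a finite set is fixed by two of the points (as a diameter) or three (as a circumcircle).
The minimum enclosing circle is determined by three boundary points: A_1, A_2, A_4.
Their circumcentre is (-1.5, -4.3) with r² = 43.94.
The farthest remaining point A_3 is at distance² 42.34 ≤ 43.94.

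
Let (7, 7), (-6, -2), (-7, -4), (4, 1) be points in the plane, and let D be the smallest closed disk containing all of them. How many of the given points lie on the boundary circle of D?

By Welzl's lemma the MEC is supported by two points (diametrically opposite) or three points (on a circumcircle).
The farthest pair is (7, 7)–(-7, -4) with squared distance 317. The circle on this segment as diameter has centre (0, 1.5) and r² = 317/4 = 79.25.
Check (-6, -2): distance² to centre = 48.25 ≤ 79.25, so it lies inside.
All remaining points lie in this disk, and no smaller disk contains both endpoints, so this is the minimum enclosing circle.
The points at distance exactly r from the centre are (7, 7), (-7, -4) — 2 points.

2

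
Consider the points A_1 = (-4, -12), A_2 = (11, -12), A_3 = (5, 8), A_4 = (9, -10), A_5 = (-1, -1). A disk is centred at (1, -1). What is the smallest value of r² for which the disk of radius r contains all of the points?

221

The required radius is the distance from (1, -1) to the farthest point.
Squared distances: 146, 221, 97, 145, 4.
Maximum is 221, attained at A_2.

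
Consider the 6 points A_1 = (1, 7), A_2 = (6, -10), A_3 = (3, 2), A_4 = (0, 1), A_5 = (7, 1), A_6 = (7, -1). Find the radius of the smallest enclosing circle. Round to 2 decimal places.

A smallest enclosing disk is always determined by at most three of the input points on its boundary.
The farthest pair is A_1–A_2 with squared distance 314. The circle on this segment as diameter has centre (3.5, -1.5) and r² = 314/4 = 78.5.
Check A_3: distance² to centre = 12.5 ≤ 78.5, so it lies inside.
All remaining points lie in this disk, and no smaller disk contains both endpoints, so this is the minimum enclosing circle.
r = √(78.5) ≈ 8.86.

8.86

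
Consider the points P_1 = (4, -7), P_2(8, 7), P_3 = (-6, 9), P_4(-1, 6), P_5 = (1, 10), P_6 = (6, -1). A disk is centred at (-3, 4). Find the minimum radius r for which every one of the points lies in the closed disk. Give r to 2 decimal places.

The required radius is the distance from (-3, 4) to the farthest point.
Squared distances: 170, 130, 34, 8, 52, 106.
Maximum is 170, attained at P_1.
r = √170 ≈ 13.04.

13.04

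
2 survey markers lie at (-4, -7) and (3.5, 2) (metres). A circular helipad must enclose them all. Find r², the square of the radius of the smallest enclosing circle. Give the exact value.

34.3125

The smallest circle enclosing two points has them as diameter endpoints.
Centre = midpoint = (-0.25, -2.5); r² = |(-4, -7)−(3.5, 2)|²/4 = 137.25/4 = 34.3125.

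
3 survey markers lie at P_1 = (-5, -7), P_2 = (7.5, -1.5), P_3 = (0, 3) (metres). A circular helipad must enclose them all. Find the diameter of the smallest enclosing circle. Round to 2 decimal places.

Side lengths²: P_1P_2² = 186.5, P_1P_3² = 125, P_2P_3² = 76.5.
Since P_1P_2² = 186.5 < 125 + 76.5 = 201.5, the triangle is acute, so the smallest enclosing circle is the circumcircle.
Circumcentre = (27/26, -49/13), r² = 31705/676.
Diameter = 2r = 2√(31705/676) ≈ 13.70.

13.70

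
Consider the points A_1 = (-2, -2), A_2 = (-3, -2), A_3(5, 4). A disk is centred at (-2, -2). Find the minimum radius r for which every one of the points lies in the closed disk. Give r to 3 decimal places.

9.220

The required radius is the distance from (-2, -2) to the farthest point.
Squared distances: 0, 1, 85.
Maximum is 85, attained at A_3.
r = √85 ≈ 9.220.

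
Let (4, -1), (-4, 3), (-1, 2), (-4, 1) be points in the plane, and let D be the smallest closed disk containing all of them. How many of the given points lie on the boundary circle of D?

The minimum enclosing circle of a finite set is fixed by two of the points (as a diameter) or three (as a circumcircle).
The farthest pair is (4, -1)–(-4, 3) with squared distance 80. The circle on this segment as diameter has centre (0, 1) and r² = 80/4 = 20.
Check (-1, 2): distance² to centre = 2 ≤ 20, so it lies inside.
All remaining points lie in this disk, and no smaller disk contains both endpoints, so this is the minimum enclosing circle.
The points at distance exactly r from the centre are (4, -1), (-4, 3) — 2 points.

2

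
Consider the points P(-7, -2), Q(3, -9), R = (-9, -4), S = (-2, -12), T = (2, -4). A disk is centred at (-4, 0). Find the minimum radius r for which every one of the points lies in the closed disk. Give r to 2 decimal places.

The required radius is the distance from (-4, 0) to the farthest point.
Squared distances: 13, 130, 41, 148, 52.
Maximum is 148, attained at S.
r = √148 ≈ 12.17.

12.17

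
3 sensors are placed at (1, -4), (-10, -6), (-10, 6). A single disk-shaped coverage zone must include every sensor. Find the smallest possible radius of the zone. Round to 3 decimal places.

Call the three points A, B, C in the order given.
Side lengths²: AB² = 125, AC² = 221, BC² = 144.
Since AC² = 221 < 144 + 125 = 269, the triangle is acute, so the smallest enclosing circle is the circumcircle.
Circumcentre = (-119/22, 0), r² = 27625/484.
r = √(27625/484) ≈ 7.555.

7.555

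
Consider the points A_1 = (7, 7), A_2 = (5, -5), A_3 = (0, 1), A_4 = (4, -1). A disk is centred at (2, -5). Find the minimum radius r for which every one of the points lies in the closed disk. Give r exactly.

13

The required radius is the distance from (2, -5) to the farthest point.
Squared distances: 169, 9, 40, 20.
Maximum is 169, attained at A_1.
r = √169 = 13.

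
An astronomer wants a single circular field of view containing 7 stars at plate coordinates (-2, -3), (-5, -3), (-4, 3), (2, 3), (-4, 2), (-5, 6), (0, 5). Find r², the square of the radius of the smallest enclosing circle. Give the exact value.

The minimum enclosing circle of a finite set is fixed by two of the points (as a diameter) or three (as a circumcircle).
The minimum enclosing circle is determined by three boundary points: (-5, -3), (2, 3), (-5, 6).
Their circumcentre is (-39/14, 1.5) with r² = 2465/98.
The farthest remaining point (-2, -3) is at distance² 2045/98 ≤ 2465/98.

2465/98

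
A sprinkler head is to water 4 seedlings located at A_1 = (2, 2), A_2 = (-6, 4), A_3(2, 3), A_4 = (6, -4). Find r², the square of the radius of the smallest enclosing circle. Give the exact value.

A smallest enclosing disk is always determined by at most three of the input points on its boundary.
The farthest pair is A_2–A_4 with squared distance 208. The circle on this segment as diameter has centre (0, 0) and r² = 208/4 = 52.
Check A_1: distance² to centre = 8 ≤ 52, so it lies inside.
All remaining points lie in this disk, and no smaller disk contains both endpoints, so this is the minimum enclosing circle.

52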